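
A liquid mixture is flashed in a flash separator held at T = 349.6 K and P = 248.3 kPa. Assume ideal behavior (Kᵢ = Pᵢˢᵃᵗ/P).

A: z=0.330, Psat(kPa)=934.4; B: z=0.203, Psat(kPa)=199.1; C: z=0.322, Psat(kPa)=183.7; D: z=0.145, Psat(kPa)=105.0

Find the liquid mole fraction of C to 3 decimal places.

x_C = 0.399

Raoult's law: Kᵢ = Pᵢˢᵃᵗ/P = Pᵢˢᵃᵗ/248.3.
  K_A = 934.4/248.3 = 3.76319, K_B = 199.1/248.3 = 0.80185, K_C = 183.7/248.3 = 0.73983, K_D = 105.0/248.3 = 0.42288
Material balance + equilibrium reduce to Σ zᵢ(Kᵢ−1)/(1+V/F(Kᵢ−1)) = 0.
Check two-phase: ΣzᵢKᵢ = 1.704 > 1 and Σzᵢ/Kᵢ = 1.119 > 1, so g(0) = 0.704 > 0 and g(1) = -0.119 < 0.
Iterate (Newton) starting at V/F = 0.42:
  V/F = 0.420: g = 0.1737, g' = -0.661 → V/F = 0.683
  V/F = 0.683: g = 0.0294, g' = -0.477 → V/F = 0.744
  V/F = 0.744: g = 0.0005, g' = -0.463 → V/F = 0.745
Converged at V/F = 0.745.
Compositions from xᵢ = zᵢ/(1+V/F(Kᵢ−1)), yᵢ = Kᵢxᵢ:
  A: x = 0.108, y = 0.406
  B: x = 0.238, y = 0.191
  C: x = 0.399, y = 0.296
  D: x = 0.254, y = 0.108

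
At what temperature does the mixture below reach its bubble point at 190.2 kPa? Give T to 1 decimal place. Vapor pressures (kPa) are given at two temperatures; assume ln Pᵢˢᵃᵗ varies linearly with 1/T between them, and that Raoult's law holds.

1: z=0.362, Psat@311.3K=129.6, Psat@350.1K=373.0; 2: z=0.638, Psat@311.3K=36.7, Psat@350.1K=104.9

T = 347.6 K

Bubble-point temperature: ΣzᵢPᵢˢᵃᵗ(T) = P. Interpolate ln Pᵢˢᵃᵗ = aᵢ + bᵢ/T.
  T = 311.3 K: ΣzᵢPᵢˢᵃᵗ = 70.33 kPa
  T = 350.1 K: ΣzᵢPᵢˢᵃᵗ = 201.95 kPa
  T = 330.7 K: ΣzᵢPᵢˢᵃᵗ = 122.92 kPa
  T = 340.4 K: ΣzᵢPᵢˢᵃᵗ = 158.68 kPa
  T = 345.2 K: ΣzᵢPᵢˢᵃᵗ = 179.09 kPa
  T = 347.6 K: ΣzᵢPᵢˢᵃᵗ = 190.03 kPa
Interpolating between 347.6 K and 350.1 K gives T ≈ 347.6 K.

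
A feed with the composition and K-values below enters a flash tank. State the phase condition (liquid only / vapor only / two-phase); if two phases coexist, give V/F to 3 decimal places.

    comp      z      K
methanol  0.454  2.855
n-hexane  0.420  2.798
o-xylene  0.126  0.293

vapor only

ΣzᵢKᵢ = 2.508; Σzᵢ/Kᵢ = 0.739.
Since Σzᵢ/Kᵢ < 1 the mixture is above its dew point — single vapor phase.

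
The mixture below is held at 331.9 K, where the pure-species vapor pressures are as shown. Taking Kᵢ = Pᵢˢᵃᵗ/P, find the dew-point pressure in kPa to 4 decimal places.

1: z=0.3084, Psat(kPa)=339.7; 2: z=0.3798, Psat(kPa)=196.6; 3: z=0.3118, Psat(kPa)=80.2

At the dew point ψ → 1, so Σzᵢ/Kᵢ = 1 with Kᵢ = Pᵢˢᵃᵗ/P ⇒ 1/P = Σzᵢ/Pᵢˢᵃᵗ.
1/P = 0.3084/339.7 + 0.3798/196.6 + 0.3118/80.2 = 0.0067275 ⇒ P = 148.6440 kPa

Pdew = 148.6440 kPa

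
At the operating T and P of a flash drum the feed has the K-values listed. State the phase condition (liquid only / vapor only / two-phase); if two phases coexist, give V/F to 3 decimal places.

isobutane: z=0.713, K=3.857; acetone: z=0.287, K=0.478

vapor only

ΣzᵢKᵢ = 2.887; Σzᵢ/Kᵢ = 0.785.
Since Σzᵢ/Kᵢ < 1 the mixture is above its dew point — single vapor phase.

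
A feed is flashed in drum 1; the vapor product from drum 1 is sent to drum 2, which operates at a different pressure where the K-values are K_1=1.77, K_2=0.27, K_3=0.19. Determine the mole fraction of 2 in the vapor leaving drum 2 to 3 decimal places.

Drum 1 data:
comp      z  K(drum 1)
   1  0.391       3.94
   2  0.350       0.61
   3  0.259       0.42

y_2 (drum 2) = 0.084

Drum 1:
Material balance + equilibrium reduce to Σ zᵢ(Kᵢ−1)/(1+ψ₁(Kᵢ−1)) = 0.
g(0) = ΣzᵢKᵢ − 1 = 0.863 and g(1) = 1 − Σzᵢ/Kᵢ = -0.290, so a root lies in (0, 1).
Iterate (Newton) starting at ψ₁ = 0.64:
  ψ₁ = 0.640: g = -0.0219, g' = -0.722 → ψ₁ = 0.610
Converged at ψ₁ = 0.610.
Drum-1 compositions:
  1: x = 0.140, y = 0.552
  2: x = 0.459, y = 0.280
  3: x = 0.401, y = 0.168
Drum-2 feed = drum-1 vapor: z₂ = (0.5515, 0.2801, 0.1683).
Drum 2:
Let ψ₂ = V/F and solve Σ zᵢ(Kᵢ−1)/(1+ψ₂(Kᵢ−1)) = 0.
Feasibility: ΣzᵢKᵢ = 1.084, Σzᵢ/Kᵢ = 2.235 — both > 1, two phases present.
Newton–Raphson from ψ₂ = 0.52:
  ψ₂ = 0.520: g = -0.2619, g' = -0.884 → ψ₂ = 0.224
  ψ₂ = 0.224: g = -0.0487, g' = -0.616 → ψ₂ = 0.145
  ψ₂ = 0.145: g = -0.0010, g' = -0.593 → ψ₂ = 0.143
Converged at ψ₂ = 0.143.
  1: x = 0.497, y = 0.879
  2: x = 0.313, y = 0.084
  3: x = 0.190, y = 0.036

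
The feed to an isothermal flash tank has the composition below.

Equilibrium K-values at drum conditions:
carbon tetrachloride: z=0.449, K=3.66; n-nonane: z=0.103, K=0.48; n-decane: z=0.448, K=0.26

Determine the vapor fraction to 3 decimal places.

ψ = 0.431

Rachford–Rice: g(ψ) = Σ zᵢ(Kᵢ−1)/(1+ψ(Kᵢ−1)) = 0.
Check two-phase: ΣzᵢKᵢ = 1.809 > 1 and Σzᵢ/Kᵢ = 2.060 > 1, so g(0) = 0.809 > 0 and g(1) = -1.060 < 0.
Newton iteration, ψ⁰ = 0.5:
  ψ = 0.500: g = -0.0860, g' = -1.254 → ψ = 0.431
Converged at ψ = 0.431.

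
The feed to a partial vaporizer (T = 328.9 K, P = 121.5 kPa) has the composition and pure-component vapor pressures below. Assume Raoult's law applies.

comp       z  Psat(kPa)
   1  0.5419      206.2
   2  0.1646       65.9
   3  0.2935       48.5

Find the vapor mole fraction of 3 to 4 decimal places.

Raoult's law: Kᵢ = Pᵢˢᵃᵗ/P = Pᵢˢᵃᵗ/121.5.
  K_1 = 206.2/121.5 = 1.697119, K_2 = 65.9/121.5 = 0.542387, K_3 = 48.5/121.5 = 0.399177
Newton–Raphson from V/F = 0.52:
  V/F = 0.5200: g = -0.07805, g' = -0.4253 → V/F = 0.3365
  V/F = 0.3365: g = -0.00407, g' = -0.3874 → V/F = 0.3260
Converged at V/F = 0.3260.
Compositions from xᵢ = zᵢ/(1+V/F(Kᵢ−1)), yᵢ = Kᵢxᵢ:
  1: x = 0.4416, y = 0.7494
  2: x = 0.1935, y = 0.1049
  3: x = 0.3650, y = 0.1457

y_3 = 0.1457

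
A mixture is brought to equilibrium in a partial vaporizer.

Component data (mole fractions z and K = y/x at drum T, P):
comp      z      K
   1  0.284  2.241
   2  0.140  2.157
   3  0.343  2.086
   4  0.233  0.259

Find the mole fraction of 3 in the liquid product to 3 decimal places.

x_3 = 0.180

Material balance + equilibrium reduce to Σ zᵢ(Kᵢ−1)/(1+V/F(Kᵢ−1)) = 0.
g(0) = ΣzᵢKᵢ − 1 = 0.714 and g(1) = 1 − Σzᵢ/Kᵢ = -0.256, so a root lies in (0, 1).
Newton–Raphson from V/F = 0.5:
  V/F = 0.500: g = 0.2872, g' = -0.735 → V/F = 0.891
  V/F = 0.891: g = -0.0718, g' = -1.357 → V/F = 0.838
  V/F = 0.838: g = -0.0057, g' = -1.155 → V/F = 0.833
Converged at V/F = 0.833.
Compositions from xᵢ = zᵢ/(1+V/F(Kᵢ−1)), yᵢ = Kᵢxᵢ:
  1: x = 0.140, y = 0.313
  2: x = 0.071, y = 0.154
  3: x = 0.180, y = 0.376
  4: x = 0.609, y = 0.158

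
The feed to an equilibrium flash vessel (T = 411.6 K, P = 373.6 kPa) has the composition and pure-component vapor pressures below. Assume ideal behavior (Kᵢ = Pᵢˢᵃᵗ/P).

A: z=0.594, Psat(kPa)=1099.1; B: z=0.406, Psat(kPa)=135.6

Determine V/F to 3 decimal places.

Raoult's law: Kᵢ = Pᵢˢᵃᵗ/P = Pᵢˢᵃᵗ/373.6.
  K_A = 1099.1/373.6 = 2.94192, K_B = 135.6/373.6 = 0.36296
Material balance + equilibrium reduce to Σ zᵢ(Kᵢ−1)/(1+V/F(Kᵢ−1)) = 0.
Feasibility: ΣzᵢKᵢ = 1.895, Σzᵢ/Kᵢ = 1.321 — both > 1, two phases present.
Newton iteration, V/F⁰ = 0.37:
  V/F = 0.370: g = 0.3328, g' = -1.041 → V/F = 0.690
  V/F = 0.690: g = 0.0316, g' = -0.934 → V/F = 0.724
  V/F = 0.724: g = -0.0003, g' = -0.954 → V/F = 0.723
Converged at V/F = 0.723.

V/F = 0.723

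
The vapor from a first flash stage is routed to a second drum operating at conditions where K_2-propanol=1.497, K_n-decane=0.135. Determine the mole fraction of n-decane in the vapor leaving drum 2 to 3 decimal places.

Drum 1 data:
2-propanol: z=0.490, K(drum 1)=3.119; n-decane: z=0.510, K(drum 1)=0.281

Drum 1:
Let ψ₁ = V/F and solve Σ zᵢ(Kᵢ−1)/(1+ψ₁(Kᵢ−1)) = 0.
Check two-phase: ΣzᵢKᵢ = 1.672 > 1 and Σzᵢ/Kᵢ = 1.972 > 1, so g(0) = 0.672 > 0 and g(1) = -0.972 < 0.
Binary case is linear: z₁(K₁−1)(1+ψ₁(K₂−1)) + z₂(K₂−1)(1+ψ₁(K₁−1)) = 0
⇒ ψ₁ = [z₁(K₁−1)+z₂(K₂−1)] / [−(K₁−1)(K₂−1)] = 0.6716/1.5236 = 0.441
Drum-1 compositions:
  2-propanol: x = 0.253, y = 0.790
  n-decane: x = 0.747, y = 0.210
Drum-2 feed = drum-1 vapor: z₂ = (0.7902, 0.2098).
Drum 2:
Let ψ₂ = V/F and solve Σ zᵢ(Kᵢ−1)/(1+ψ₂(Kᵢ−1)) = 0.
Check two-phase: ΣzᵢKᵢ = 1.211 > 1 and Σzᵢ/Kᵢ = 2.082 > 1, so g(0) = 0.211 > 0 and g(1) = -1.082 < 0.
Binary case is linear: z₁(K₁−1)(1+ψ₂(K₂−1)) + z₂(K₂−1)(1+ψ₂(K₁−1)) = 0
⇒ ψ₂ = [z₁(K₁−1)+z₂(K₂−1)] / [−(K₁−1)(K₂−1)] = 0.2112/0.4299 = 0.491
  2-propanol: x = 0.635, y = 0.951
  n-decane: x = 0.365, y = 0.049

y_n-decane (drum 2) = 0.049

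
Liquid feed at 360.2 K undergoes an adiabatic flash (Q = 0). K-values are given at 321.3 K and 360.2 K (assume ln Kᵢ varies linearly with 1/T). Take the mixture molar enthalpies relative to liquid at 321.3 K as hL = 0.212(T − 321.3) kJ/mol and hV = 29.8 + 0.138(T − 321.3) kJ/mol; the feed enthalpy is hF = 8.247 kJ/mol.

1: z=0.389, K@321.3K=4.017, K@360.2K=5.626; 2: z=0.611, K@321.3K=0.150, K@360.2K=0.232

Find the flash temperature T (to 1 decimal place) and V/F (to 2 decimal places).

T = 323.5 K, V/F = 0.26

Adiabatic flash: solve Rachford–Rice at each trial T, then check hF = ψ·hV(T) + (1−ψ)·hL(T).
  T = 321.3 K: K = (4.017, 0.150), RR gives ψ = 0.255, H_out = 7.603 kJ/mol
  T = 360.2 K: K = (5.626, 0.232), RR gives ψ = 0.374, H_out = 18.327 kJ/mol
  T = 340.8 K: K = (4.802, 0.189), RR gives ψ = 0.319, H_out = 13.178 kJ/mol
  T = 331.1 K: K = (4.406, 0.169), RR gives ψ = 0.289, H_out = 10.472 kJ/mol
  T = 326.2 K: K = (4.210, 0.159), RR gives ψ = 0.272, H_out = 9.057 kJ/mol
  T = 323.8 K: K = (4.115, 0.155), RR gives ψ = 0.264, H_out = 8.350 kJ/mol
  T = 322.6 K: K = (4.068, 0.152), RR gives ψ = 0.260, H_out = 7.993 kJ/mol
Linear interpolation between T = 322.6 (H_out = 7.993) and T = 323.8 (H_out = 8.350) on hF = 8.247 gives T ≈ 323.5 K, at which ψ = 0.26.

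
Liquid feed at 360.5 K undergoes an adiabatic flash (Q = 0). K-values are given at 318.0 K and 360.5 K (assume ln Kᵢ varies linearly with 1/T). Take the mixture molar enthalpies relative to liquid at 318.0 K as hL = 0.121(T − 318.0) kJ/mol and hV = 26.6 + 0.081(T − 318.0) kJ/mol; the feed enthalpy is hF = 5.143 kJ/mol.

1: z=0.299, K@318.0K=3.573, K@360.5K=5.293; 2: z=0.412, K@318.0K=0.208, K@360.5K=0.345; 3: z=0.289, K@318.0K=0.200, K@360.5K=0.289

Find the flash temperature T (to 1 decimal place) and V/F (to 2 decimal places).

T = 327.9 K, V/F = 0.15

Adiabatic flash: solve Rachford–Rice at each trial T, then check hF = ψ·hV(T) + (1−ψ)·hL(T).
  T = 318.0 K: K = (3.573, 0.208, 0.200), RR gives ψ = 0.104, H_out = 2.753 kJ/mol
  T = 360.5 K: K = (5.293, 0.345, 0.289), RR gives ψ = 0.277, H_out = 12.052 kJ/mol
  T = 339.2 K: K = (4.401, 0.272, 0.243), RR gives ψ = 0.198, H_out = 7.662 kJ/mol
  T = 328.6 K: K = (3.979, 0.239, 0.221), RR gives ψ = 0.154, H_out = 5.308 kJ/mol
  T = 323.3 K: K = (3.774, 0.223, 0.211), RR gives ψ = 0.130, H_out = 4.061 kJ/mol
  T = 326.0 K: K = (3.878, 0.231, 0.216), RR gives ψ = 0.142, H_out = 4.703 kJ/mol
  T = 327.3 K: K = (3.928, 0.235, 0.219), RR gives ψ = 0.148, H_out = 5.007 kJ/mol
Linear interpolation between T = 327.3 (H_out = 5.007) and T = 328.6 (H_out = 5.308) on hF = 5.143 gives T ≈ 327.9 K, at which ψ = 0.15.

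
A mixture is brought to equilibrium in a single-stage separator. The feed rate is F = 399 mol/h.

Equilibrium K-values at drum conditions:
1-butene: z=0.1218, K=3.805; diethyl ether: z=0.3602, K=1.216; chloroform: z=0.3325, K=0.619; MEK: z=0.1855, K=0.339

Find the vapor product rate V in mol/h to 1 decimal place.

V = 90.5 mol/h

Let β = V/F and solve Σ zᵢ(Kᵢ−1)/(1+β(Kᵢ−1)) = 0.
Check two-phase: ΣzᵢKᵢ = 1.1702 > 1 and Σzᵢ/Kᵢ = 1.4126 > 1, so g(0) = 0.1702 > 0 and g(1) = -0.4126 < 0.
Newton iteration, β⁰ = 0.6:
  β = 0.6000: g = -0.17122, g' = -0.4500 → β = 0.2195
  β = 0.2195: g = 0.00405, g' = -0.5508 → β = 0.2269
Converged at β = 0.2269.
Then V = β·F = 0.2269·399 = 90.5 mol/h and L = F − V = 308.5 mol/h.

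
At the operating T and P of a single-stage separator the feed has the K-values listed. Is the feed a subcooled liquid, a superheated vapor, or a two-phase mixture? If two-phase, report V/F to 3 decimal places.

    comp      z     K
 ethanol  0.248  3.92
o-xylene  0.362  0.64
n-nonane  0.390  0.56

two-phase, V/F = 0.359

ΣzᵢKᵢ = 1.422; Σzᵢ/Kᵢ = 1.325.
Both exceed 1, so a two-phase solution exists.
Material balance + equilibrium reduce to Σ zᵢ(Kᵢ−1)/(1+ψ(Kᵢ−1)) = 0.
Newton iteration, ψ⁰ = 0.5:
  ψ = 0.500: g = -0.0846, g' = -0.543 → ψ = 0.344
  ψ = 0.344: g = 0.0101, g' = -0.692 → ψ = 0.359
Converged at ψ = 0.359.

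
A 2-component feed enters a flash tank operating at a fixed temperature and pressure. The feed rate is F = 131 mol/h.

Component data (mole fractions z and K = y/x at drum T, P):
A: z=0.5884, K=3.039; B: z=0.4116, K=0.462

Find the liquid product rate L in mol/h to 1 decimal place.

L = 14.2 mol/h

Binary case is linear: z₁(K₁−1)(1+ψ(K₂−1)) + z₂(K₂−1)(1+ψ(K₁−1)) = 0
⇒ ψ = [z₁(K₁−1)+z₂(K₂−1)] / [−(K₁−1)(K₂−1)] = 0.97831/1.09698 = 0.8918
Then V = ψ·F = 0.8918·131 = 116.8 mol/h and L = F − V = 14.2 mol/h.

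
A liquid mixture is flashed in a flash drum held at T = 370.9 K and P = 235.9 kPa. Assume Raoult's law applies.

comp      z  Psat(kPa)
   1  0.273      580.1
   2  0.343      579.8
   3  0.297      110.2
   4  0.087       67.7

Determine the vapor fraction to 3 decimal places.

ψ = 0.793

Raoult's law: Kᵢ = Pᵢˢᵃᵗ/P = Pᵢˢᵃᵗ/235.9.
  K_1 = 580.1/235.9 = 2.45909, K_2 = 579.8/235.9 = 2.45782, K_3 = 110.2/235.9 = 0.46715, K_4 = 67.7/235.9 = 0.28699
Material balance + equilibrium reduce to Σ zᵢ(Kᵢ−1)/(1+ψ(Kᵢ−1)) = 0.
g(0) = ΣzᵢKᵢ − 1 = 0.678 and g(1) = 1 − Σzᵢ/Kᵢ = -0.189, so a root lies in (0, 1).
Newton–Raphson from ψ = 0.41:
  ψ = 0.410: g = 0.2720, g' = -0.739 → ψ = 0.778
  ψ = 0.778: g = 0.0113, g' = -0.757 → ψ = 0.793
Converged at ψ = 0.793.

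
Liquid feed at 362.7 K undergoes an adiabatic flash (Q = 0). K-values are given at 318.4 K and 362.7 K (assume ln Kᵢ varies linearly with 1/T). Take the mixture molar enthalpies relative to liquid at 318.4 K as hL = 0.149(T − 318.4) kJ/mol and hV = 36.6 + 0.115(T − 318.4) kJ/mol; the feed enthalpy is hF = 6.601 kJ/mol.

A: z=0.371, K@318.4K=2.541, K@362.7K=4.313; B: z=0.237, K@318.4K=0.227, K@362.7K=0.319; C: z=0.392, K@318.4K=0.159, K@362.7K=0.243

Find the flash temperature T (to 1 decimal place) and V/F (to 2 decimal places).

T = 329.0 K, V/F = 0.14

Adiabatic flash: solve Rachford–Rice at each trial T, then check hF = ψ·hV(T) + (1−ψ)·hL(T).
  T = 318.4 K: K = (2.541, 0.227, 0.159), RR gives ψ = 0.047, H_out = 1.713 kJ/mol
  T = 362.7 K: K = (4.313, 0.319, 0.243), RR gives ψ = 0.319, H_out = 17.800 kJ/mol
  T = 340.5 K: K = (3.366, 0.272, 0.199), RR gives ψ = 0.214, H_out = 10.952 kJ/mol
  T = 329.4 K: K = (2.936, 0.249, 0.179), RR gives ψ = 0.142, H_out = 6.777 kJ/mol
  T = 323.9 K: K = (2.735, 0.238, 0.169), RR gives ψ = 0.098, H_out = 4.393 kJ/mol
  T = 326.6 K: K = (2.833, 0.243, 0.173), RR gives ψ = 0.120, H_out = 5.595 kJ/mol
  T = 328.0 K: K = (2.884, 0.246, 0.176), RR gives ψ = 0.131, H_out = 6.194 kJ/mol
Linear interpolation between T = 328.0 (H_out = 6.194) and T = 329.4 (H_out = 6.777) on hF = 6.601 gives T ≈ 329.0 K, at which ψ = 0.14.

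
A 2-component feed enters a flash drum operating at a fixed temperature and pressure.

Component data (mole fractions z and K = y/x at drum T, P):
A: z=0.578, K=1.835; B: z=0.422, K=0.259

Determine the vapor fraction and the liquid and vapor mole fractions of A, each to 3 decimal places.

ψ = 0.275, x_A = 0.470, y_A = 0.863

Let ψ = V/F and solve Σ zᵢ(Kᵢ−1)/(1+ψ(Kᵢ−1)) = 0.
g(0) = ΣzᵢKᵢ − 1 = 0.170 and g(1) = 1 − Σzᵢ/Kᵢ = -0.944, so a root lies in (0, 1).
Binary case is linear: z₁(K₁−1)(1+ψ(K₂−1)) + z₂(K₂−1)(1+ψ(K₁−1)) = 0
⇒ ψ = [z₁(K₁−1)+z₂(K₂−1)] / [−(K₁−1)(K₂−1)] = 0.1699/0.6187 = 0.275
Compositions from xᵢ = zᵢ/(1+ψ(Kᵢ−1)), yᵢ = Kᵢxᵢ:
  A: x = 0.470, y = 0.863
  B: x = 0.530, y = 0.137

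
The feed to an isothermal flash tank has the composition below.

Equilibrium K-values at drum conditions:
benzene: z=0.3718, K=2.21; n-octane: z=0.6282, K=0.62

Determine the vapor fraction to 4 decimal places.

ψ = 0.4592

Rachford–Rice: g(ψ) = Σ zᵢ(Kᵢ−1)/(1+ψ(Kᵢ−1)) = 0.
Check two-phase: ΣzᵢKᵢ = 1.2112 > 1 and Σzᵢ/Kᵢ = 1.1815 > 1, so g(0) = 0.2112 > 0 and g(1) = -0.1815 < 0.
Binary case is linear: z₁(K₁−1)(1+ψ(K₂−1)) + z₂(K₂−1)(1+ψ(K₁−1)) = 0
⇒ ψ = [z₁(K₁−1)+z₂(K₂−1)] / [−(K₁−1)(K₂−1)] = 0.21116/0.45980 = 0.4592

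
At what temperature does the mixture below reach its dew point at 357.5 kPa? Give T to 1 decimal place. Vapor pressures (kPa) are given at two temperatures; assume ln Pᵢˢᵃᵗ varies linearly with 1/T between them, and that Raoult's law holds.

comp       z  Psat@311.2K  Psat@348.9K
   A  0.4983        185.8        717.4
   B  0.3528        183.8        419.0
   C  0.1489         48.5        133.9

T = 346.7 K

Dew-point temperature: Σzᵢ·P/Pᵢˢᵃᵗ(T) = 1. Interpolate ln Pᵢˢᵃᵗ = aᵢ + bᵢ/T.
  T = 311.2 K: ΣzᵢP/Pᵢˢᵃᵗ = 2.7426
  T = 348.9 K: ΣzᵢP/Pᵢˢᵃᵗ = 0.9469
  T = 330.0 K: ΣzᵢP/Pᵢˢᵃᵗ = 1.5573
  T = 339.4 K: ΣzᵢP/Pᵢˢᵃᵗ = 1.2061
  T = 344.1 K: ΣzᵢP/Pᵢˢᵃᵗ = 1.0680
  T = 346.5 K: ΣzᵢP/Pᵢˢᵃᵗ = 1.0051
Interpolating between 346.5 K and 348.9 K gives T ≈ 346.7 K.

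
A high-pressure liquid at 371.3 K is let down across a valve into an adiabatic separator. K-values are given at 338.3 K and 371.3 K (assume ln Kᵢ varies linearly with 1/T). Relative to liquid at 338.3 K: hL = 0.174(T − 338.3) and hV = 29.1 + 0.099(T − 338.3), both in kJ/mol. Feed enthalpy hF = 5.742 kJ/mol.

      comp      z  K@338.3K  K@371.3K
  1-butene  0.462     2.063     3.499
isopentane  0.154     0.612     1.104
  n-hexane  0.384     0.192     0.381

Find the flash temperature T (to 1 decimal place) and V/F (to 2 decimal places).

T = 339.7 K, V/F = 0.19

Adiabatic flash: solve Rachford–Rice at each trial T, then check hF = ψ·hV(T) + (1−ψ)·hL(T).
  T = 338.3 K: K = (2.063, 0.612, 0.192), RR gives ψ = 0.160, H_out = 4.643 kJ/mol
  T = 371.3 K: K = (3.499, 1.104, 0.381), RR gives ψ = 0.718, H_out = 24.866 kJ/mol
  T = 354.8 K: K = (2.720, 0.833, 0.275), RR gives ψ = 0.458, H_out = 15.624 kJ/mol
  T = 346.6 K: K = (2.379, 0.717, 0.231), RR gives ψ = 0.323, H_out = 10.638 kJ/mol
  T = 342.5 K: K = (2.219, 0.664, 0.211), RR gives ψ = 0.247, H_out = 7.845 kJ/mol
  T = 340.4 K: K = (2.140, 0.638, 0.201), RR gives ψ = 0.205, H_out = 6.295 kJ/mol
Linear interpolation between T = 338.3 (H_out = 4.643) and T = 340.4 (H_out = 6.295) on hF = 5.742 gives T ≈ 339.7 K, at which ψ = 0.19.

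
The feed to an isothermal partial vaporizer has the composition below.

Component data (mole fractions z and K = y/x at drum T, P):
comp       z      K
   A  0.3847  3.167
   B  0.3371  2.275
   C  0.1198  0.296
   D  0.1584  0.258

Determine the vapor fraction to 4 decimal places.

Newton iteration, ψ⁰ = 0.61:
  ψ = 0.6100: g = 0.23827, g' = -0.9819 → ψ = 0.8527
  ψ = 0.8527: g = -0.03228, g' = -1.3665 → ψ = 0.8290
  ψ = 0.8290: g = -0.00091, g' = -1.2918 → ψ = 0.8283
Converged at ψ = 0.8283.

ψ = 0.8283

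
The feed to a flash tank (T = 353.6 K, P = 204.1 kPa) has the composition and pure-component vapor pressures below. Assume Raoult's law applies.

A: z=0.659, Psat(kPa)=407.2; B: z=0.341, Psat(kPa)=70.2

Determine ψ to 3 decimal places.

Raoult's law: Kᵢ = Pᵢˢᵃᵗ/P = Pᵢˢᵃᵗ/204.1.
  K_A = 407.2/204.1 = 1.99510, K_B = 70.2/204.1 = 0.34395
Material balance + equilibrium reduce to Σ zᵢ(Kᵢ−1)/(1+ψ(Kᵢ−1)) = 0.
Check two-phase: ΣzᵢKᵢ = 1.432 > 1 and Σzᵢ/Kᵢ = 1.322 > 1, so g(0) = 0.432 > 0 and g(1) = -0.322 < 0.
Binary case is linear: z₁(K₁−1)(1+ψ(K₂−1)) + z₂(K₂−1)(1+ψ(K₁−1)) = 0
⇒ ψ = [z₁(K₁−1)+z₂(K₂−1)] / [−(K₁−1)(K₂−1)] = 0.4321/0.6528 = 0.662

ψ = 0.662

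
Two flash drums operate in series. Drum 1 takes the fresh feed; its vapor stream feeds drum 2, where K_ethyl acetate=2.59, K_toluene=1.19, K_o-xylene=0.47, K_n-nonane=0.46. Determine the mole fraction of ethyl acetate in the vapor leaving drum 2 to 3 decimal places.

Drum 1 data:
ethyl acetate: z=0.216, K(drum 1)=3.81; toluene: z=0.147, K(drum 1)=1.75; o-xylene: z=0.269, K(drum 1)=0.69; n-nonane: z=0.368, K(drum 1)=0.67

y_ethyl acetate (drum 2) = 0.512

Drum 1:
Rachford–Rice: g(ψ₁) = Σ zᵢ(Kᵢ−1)/(1+ψ₁(Kᵢ−1)) = 0.
g(0) = ΣzᵢKᵢ − 1 = 0.512 and g(1) = 1 − Σzᵢ/Kᵢ = -0.080, so a root lies in (0, 1).
Newton iteration, ψ₁⁰ = 0.38:
  ψ₁ = 0.380: g = 0.1459, g' = -0.535 → ψ₁ = 0.653
  ψ₁ = 0.653: g = 0.0287, g' = -0.355 → ψ₁ = 0.734
  ψ₁ = 0.734: g = 0.0011, g' = -0.329 → ψ₁ = 0.737
Converged at ψ₁ = 0.737.
Drum-1 compositions:
  ethyl acetate: x = 0.070, y = 0.268
  toluene: x = 0.095, y = 0.166
  o-xylene: x = 0.349, y = 0.241
  n-nonane: x = 0.486, y = 0.326
Drum-2 feed = drum-1 vapor: z₂ = (0.2679, 0.1657, 0.2406, 0.3258).
Drum 2:
Iterate (Newton) starting at ψ₂ = 0.34:
  ψ₂ = 0.340: g = -0.0650, g' = -0.534 → ψ₂ = 0.218
  ψ₂ = 0.218: g = 0.0028, g' = -0.587 → ψ₂ = 0.223
Converged at ψ₂ = 0.223.
  ethyl acetate: x = 0.198, y = 0.512
  toluene: x = 0.159, y = 0.189
  o-xylene: x = 0.273, y = 0.128
  n-nonane: x = 0.370, y = 0.170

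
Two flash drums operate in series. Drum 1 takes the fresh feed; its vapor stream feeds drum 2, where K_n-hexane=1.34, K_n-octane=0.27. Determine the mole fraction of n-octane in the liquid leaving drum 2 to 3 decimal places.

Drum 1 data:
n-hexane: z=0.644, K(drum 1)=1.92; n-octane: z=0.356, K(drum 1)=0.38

Drum 1:
Rachford–Rice: g(ψ₁) = Σ zᵢ(Kᵢ−1)/(1+ψ₁(Kᵢ−1)) = 0.
g(0) = ΣzᵢKᵢ − 1 = 0.372 and g(1) = 1 − Σzᵢ/Kᵢ = -0.272, so a root lies in (0, 1).
Newton–Raphson from ψ₁ = 0.5:
  ψ₁ = 0.500: g = 0.0859, g' = -0.543 → ψ₁ = 0.658
  ψ₁ = 0.658: g = -0.0039, g' = -0.602 → ψ₁ = 0.652
Converged at ψ₁ = 0.652.
Drum-1 compositions:
  n-hexane: x = 0.403, y = 0.773
  n-octane: x = 0.597, y = 0.227
Drum-2 feed = drum-1 vapor: z₂ = (0.7730, 0.2270).
Drum 2:
Rachford–Rice: g(ψ₂) = Σ zᵢ(Kᵢ−1)/(1+ψ₂(Kᵢ−1)) = 0.
Check two-phase: ΣzᵢKᵢ = 1.097 > 1 and Σzᵢ/Kᵢ = 1.418 > 1, so g(0) = 0.097 > 0 and g(1) = -0.418 < 0.
Binary case is linear: z₁(K₁−1)(1+ψ₂(K₂−1)) + z₂(K₂−1)(1+ψ₂(K₁−1)) = 0
⇒ ψ₂ = [z₁(K₁−1)+z₂(K₂−1)] / [−(K₁−1)(K₂−1)] = 0.0971/0.2482 = 0.391
  n-hexane: x = 0.682, y = 0.914
  n-octane: x = 0.318, y = 0.086

x_n-octane (drum 2) = 0.318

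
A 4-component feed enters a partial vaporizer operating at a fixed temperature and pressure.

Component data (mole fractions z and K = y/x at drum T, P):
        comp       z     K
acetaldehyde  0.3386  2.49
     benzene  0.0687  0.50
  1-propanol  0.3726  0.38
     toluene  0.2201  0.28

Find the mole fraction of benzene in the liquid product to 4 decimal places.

Iterate (Newton) starting at β = 0.5:
  β = 0.5000: g = -0.33909, g' = -0.8568 → β = 0.1042
  β = 0.1042: g = -0.01785, g' = -0.8794 → β = 0.0839
  β = 0.0839: g = 0.00022, g' = -0.9012 → β = 0.0842
Converged at β = 0.0842.
Compositions from xᵢ = zᵢ/(1+β(Kᵢ−1)), yᵢ = Kᵢxᵢ:
  acetaldehyde: x = 0.3009, y = 0.7492
  benzene: x = 0.0717, y = 0.0359
  1-propanol: x = 0.3931, y = 0.1494
  toluene: x = 0.2343, y = 0.0656

x_benzene = 0.0717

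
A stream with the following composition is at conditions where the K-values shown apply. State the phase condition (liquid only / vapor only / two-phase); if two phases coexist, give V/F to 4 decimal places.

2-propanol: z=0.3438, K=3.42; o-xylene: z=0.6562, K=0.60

two-phase, V/F = 0.5883

ΣzᵢKᵢ = 1.5695; Σzᵢ/Kᵢ = 1.1942.
Both exceed 1, so a two-phase solution exists.
Binary case is linear: z₁(K₁−1)(1+ψ(K₂−1)) + z₂(K₂−1)(1+ψ(K₁−1)) = 0
⇒ ψ = [z₁(K₁−1)+z₂(K₂−1)] / [−(K₁−1)(K₂−1)] = 0.56952/0.96800 = 0.5883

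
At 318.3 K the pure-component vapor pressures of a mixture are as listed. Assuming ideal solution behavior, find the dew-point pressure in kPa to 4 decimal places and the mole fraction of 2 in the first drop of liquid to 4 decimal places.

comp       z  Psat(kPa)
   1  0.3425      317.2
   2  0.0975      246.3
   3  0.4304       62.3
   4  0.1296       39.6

Pdew = 85.7864 kPa, x_2 = 0.0340

At the dew point ψ → 1, so Σzᵢ/Kᵢ = 1 with Kᵢ = Pᵢˢᵃᵗ/P ⇒ 1/P = Σzᵢ/Pᵢˢᵃᵗ.
1/P = 0.3425/317.2 + 0.0975/246.3 + 0.4304/62.3 + 0.1296/39.6 = 0.0116569 ⇒ P = 85.7864 kPa
xᵢ = zᵢP/Pᵢˢᵃᵗ ⇒ x_2 = 0.0975·85.7864/246.3 = 0.0340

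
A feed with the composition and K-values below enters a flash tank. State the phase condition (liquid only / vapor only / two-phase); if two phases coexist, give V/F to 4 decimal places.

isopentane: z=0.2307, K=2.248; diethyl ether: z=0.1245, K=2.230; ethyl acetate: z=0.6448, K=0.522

two-phase, V/F = 0.2238

ΣzᵢKᵢ = 1.1328; Σzᵢ/Kᵢ = 1.3937.
Both exceed 1, so a two-phase solution exists.
Material balance + equilibrium reduce to Σ zᵢ(Kᵢ−1)/(1+ψ(Kᵢ−1)) = 0.
Newton–Raphson from ψ = 0.57:
  ψ = 0.5700: g = -0.16538, g' = -0.4661 → ψ = 0.2152
  ψ = 0.2152: g = 0.00449, g' = -0.5241 → ψ = 0.2238
Converged at ψ = 0.2238.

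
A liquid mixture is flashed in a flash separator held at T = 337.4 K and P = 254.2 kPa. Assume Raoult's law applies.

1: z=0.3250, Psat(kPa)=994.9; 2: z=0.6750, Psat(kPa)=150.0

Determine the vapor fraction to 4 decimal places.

Raoult's law: Kᵢ = Pᵢˢᵃᵗ/P = Pᵢˢᵃᵗ/254.2.
  K_1 = 994.9/254.2 = 3.913847, K_2 = 150.0/254.2 = 0.590087
Binary case is linear: z₁(K₁−1)(1+ψ(K₂−1)) + z₂(K₂−1)(1+ψ(K₁−1)) = 0
⇒ ψ = [z₁(K₁−1)+z₂(K₂−1)] / [−(K₁−1)(K₂−1)] = 0.67031/1.19443 = 0.5612

ψ = 0.5612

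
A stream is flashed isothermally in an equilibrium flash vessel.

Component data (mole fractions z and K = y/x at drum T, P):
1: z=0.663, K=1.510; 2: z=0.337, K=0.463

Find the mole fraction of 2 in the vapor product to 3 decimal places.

Binary case is linear: z₁(K₁−1)(1+V/F(K₂−1)) + z₂(K₂−1)(1+V/F(K₁−1)) = 0
⇒ V/F = [z₁(K₁−1)+z₂(K₂−1)] / [−(K₁−1)(K₂−1)] = 0.1572/0.2739 = 0.574
Compositions from xᵢ = zᵢ/(1+V/F(Kᵢ−1)), yᵢ = Kᵢxᵢ:
  1: x = 0.513, y = 0.774
  2: x = 0.487, y = 0.226

y_2 = 0.226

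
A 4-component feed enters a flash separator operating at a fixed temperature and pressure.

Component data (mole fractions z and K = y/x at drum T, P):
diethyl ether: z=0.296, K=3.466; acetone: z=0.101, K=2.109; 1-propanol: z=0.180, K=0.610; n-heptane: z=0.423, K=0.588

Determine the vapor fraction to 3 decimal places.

ψ = 0.678

Material balance + equilibrium reduce to Σ zᵢ(Kᵢ−1)/(1+ψ(Kᵢ−1)) = 0.
Feasibility: ΣzᵢKᵢ = 1.597, Σzᵢ/Kᵢ = 1.148 — both > 1, two phases present.
Iterate (Newton) starting at ψ = 0.4:
  ψ = 0.400: g = 0.1532, g' = -0.657 → ψ = 0.633
  ψ = 0.633: g = 0.0218, g' = -0.497 → ψ = 0.677
  ψ = 0.677: g = 0.0003, g' = -0.482 → ψ = 0.678
Converged at ψ = 0.678.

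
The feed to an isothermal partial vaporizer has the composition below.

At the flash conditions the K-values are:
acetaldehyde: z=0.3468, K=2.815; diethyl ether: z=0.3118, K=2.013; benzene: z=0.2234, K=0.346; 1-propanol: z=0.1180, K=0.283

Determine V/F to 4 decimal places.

V/F = 0.7249

Rachford–Rice: g(V/F) = Σ zᵢ(Kᵢ−1)/(1+V/F(Kᵢ−1)) = 0.
Check two-phase: ΣzᵢKᵢ = 1.7146 > 1 and Σzᵢ/Kᵢ = 1.3407 > 1, so g(0) = 0.7146 > 0 and g(1) = -0.3407 < 0.
Newton–Raphson from V/F = 0.65:
  V/F = 0.6500: g = 0.06663, g' = -0.8587 → V/F = 0.7276
  V/F = 0.7276: g = -0.00255, g' = -0.9311 → V/F = 0.7249
Converged at V/F = 0.7249.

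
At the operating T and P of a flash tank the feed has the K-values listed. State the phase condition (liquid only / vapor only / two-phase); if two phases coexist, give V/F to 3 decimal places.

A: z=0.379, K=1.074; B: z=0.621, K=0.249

liquid only

ΣzᵢKᵢ = 0.562; Σzᵢ/Kᵢ = 2.847.
Since ΣzᵢKᵢ < 1 the mixture is below its bubble point — single liquid phase.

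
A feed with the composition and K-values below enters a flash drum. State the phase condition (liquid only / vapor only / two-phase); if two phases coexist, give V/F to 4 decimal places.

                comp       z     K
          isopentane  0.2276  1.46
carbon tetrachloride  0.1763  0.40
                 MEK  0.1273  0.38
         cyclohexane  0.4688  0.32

liquid only

ΣzᵢKᵢ = 0.6012; Σzᵢ/Kᵢ = 2.3966.
Since ΣzᵢKᵢ < 1 the mixture is below its bubble point — single liquid phase.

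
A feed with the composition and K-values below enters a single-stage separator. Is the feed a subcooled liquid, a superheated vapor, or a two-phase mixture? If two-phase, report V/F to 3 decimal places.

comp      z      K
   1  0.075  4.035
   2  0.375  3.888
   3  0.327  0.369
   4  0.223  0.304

two-phase, V/F = 0.495

ΣzᵢKᵢ = 1.949; Σzᵢ/Kᵢ = 1.735.
Both exceed 1, so a two-phase solution exists.
Let ψ = V/F and solve Σ zᵢ(Kᵢ−1)/(1+ψ(Kᵢ−1)) = 0.
Newton–Raphson from ψ = 0.55:
  ψ = 0.550: g = -0.0638, g' = -1.153 → ψ = 0.495
Converged at ψ = 0.495.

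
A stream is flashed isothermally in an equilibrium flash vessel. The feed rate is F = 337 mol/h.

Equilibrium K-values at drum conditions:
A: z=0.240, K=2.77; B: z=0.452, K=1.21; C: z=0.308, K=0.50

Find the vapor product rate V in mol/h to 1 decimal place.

V = 270.0 mol/h

Newton iteration, ψ⁰ = 0.38:
  ψ = 0.380: g = 0.1518, g' = -0.403 → ψ = 0.756
  ψ = 0.756: g = 0.0159, g' = -0.351 → ψ = 0.802
  ψ = 0.802: g = -0.0001, g' = -0.358 → ψ = 0.801
Converged at ψ = 0.801.
Then V = ψ·F = 0.8012·337 = 270.0 mol/h and L = F − V = 67.0 mol/h.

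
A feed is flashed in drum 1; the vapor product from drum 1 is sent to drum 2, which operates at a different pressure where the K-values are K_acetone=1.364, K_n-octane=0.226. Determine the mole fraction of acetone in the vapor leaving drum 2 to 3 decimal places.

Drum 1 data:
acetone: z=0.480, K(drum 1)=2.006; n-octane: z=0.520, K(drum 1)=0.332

y_acetone (drum 2) = 0.928

Drum 1:
Newton iteration, ψ₁⁰ = 0.5:
  ψ₁ = 0.500: g = -0.2003, g' = -0.738 → ψ₁ = 0.229
  ψ₁ = 0.229: g = -0.0174, g' = -0.644 → ψ₁ = 0.202
Converged at ψ₁ = 0.202.
Drum-1 compositions:
  acetone: x = 0.399, y = 0.800
  n-octane: x = 0.601, y = 0.200
Drum-2 feed = drum-1 vapor: z₂ = (0.8005, 0.1995).
Drum 2:
Rachford–Rice: g(ψ₂) = Σ zᵢ(Kᵢ−1)/(1+ψ₂(Kᵢ−1)) = 0.
g(0) = ΣzᵢKᵢ − 1 = 0.137 and g(1) = 1 − Σzᵢ/Kᵢ = -0.470, so a root lies in (0, 1).
Binary case is linear: z₁(K₁−1)(1+ψ₂(K₂−1)) + z₂(K₂−1)(1+ψ₂(K₁−1)) = 0
⇒ ψ₂ = [z₁(K₁−1)+z₂(K₂−1)] / [−(K₁−1)(K₂−1)] = 0.1369/0.2817 = 0.486
  acetone: x = 0.680, y = 0.928
  n-octane: x = 0.320, y = 0.072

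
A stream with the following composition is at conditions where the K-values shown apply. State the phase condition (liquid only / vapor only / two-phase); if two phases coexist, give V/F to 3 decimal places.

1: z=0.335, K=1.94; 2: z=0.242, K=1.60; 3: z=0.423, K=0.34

ΣzᵢKᵢ = 1.181; Σzᵢ/Kᵢ = 1.568.
Both exceed 1, so a two-phase solution exists.
Material balance + equilibrium reduce to Σ zᵢ(Kᵢ−1)/(1+ψ(Kᵢ−1)) = 0.
Newton–Raphson from ψ = 0.31:
  ψ = 0.310: g = 0.0153, g' = -0.531 → ψ = 0.339
Converged at ψ = 0.339.

two-phase, V/F = 0.339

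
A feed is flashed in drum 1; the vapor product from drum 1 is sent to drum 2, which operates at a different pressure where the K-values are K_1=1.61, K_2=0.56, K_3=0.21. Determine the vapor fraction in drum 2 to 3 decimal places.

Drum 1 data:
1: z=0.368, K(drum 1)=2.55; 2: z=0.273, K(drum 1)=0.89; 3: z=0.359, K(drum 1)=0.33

V/F (drum 2) = 0.320

Drum 1:
Let ψ₁ = V/F and solve Σ zᵢ(Kᵢ−1)/(1+ψ₁(Kᵢ−1)) = 0.
Check two-phase: ΣzᵢKᵢ = 1.300 > 1 and Σzᵢ/Kᵢ = 1.539 > 1, so g(0) = 0.300 > 0 and g(1) = -0.539 < 0.
Newton iteration, ψ₁⁰ = 0.68:
  ψ₁ = 0.680: g = -0.1966, g' = -0.757 → ψ₁ = 0.420
  ψ₁ = 0.420: g = -0.0210, g' = -0.640 → ψ₁ = 0.388
Converged at ψ₁ = 0.388.
Drum-1 compositions:
  1: x = 0.230, y = 0.586
  2: x = 0.285, y = 0.254
  3: x = 0.485, y = 0.160
Drum-2 feed = drum-1 vapor: z₂ = (0.5862, 0.2538, 0.1600).
Drum 2:
Let ψ₂ = V/F and solve Σ zᵢ(Kᵢ−1)/(1+ψ₂(Kᵢ−1)) = 0.
g(0) = ΣzᵢKᵢ − 1 = 0.119 and g(1) = 1 − Σzᵢ/Kᵢ = -0.579, so a root lies in (0, 1).
Iterate (Newton) starting at ψ₂ = 0.5:
  ψ₂ = 0.500: g = -0.0781, g' = -0.482 → ψ₂ = 0.338
  ψ₂ = 0.338: g = -0.0071, g' = -0.404 → ψ₂ = 0.320
Converged at ψ₂ = 0.320.
  1: x = 0.490, y = 0.790
  2: x = 0.295, y = 0.165
  3: x = 0.214, y = 0.045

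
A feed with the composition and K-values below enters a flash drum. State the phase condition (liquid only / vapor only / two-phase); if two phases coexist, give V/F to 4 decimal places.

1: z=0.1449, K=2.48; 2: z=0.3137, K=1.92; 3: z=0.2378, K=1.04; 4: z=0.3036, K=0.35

ΣzᵢKᵢ = 1.3152; Σzᵢ/Kᵢ = 1.3179.
Both exceed 1, so a two-phase solution exists.
Let ψ = V/F and solve Σ zᵢ(Kᵢ−1)/(1+ψ(Kᵢ−1)) = 0.
Iterate (Newton) starting at ψ = 0.5:
  ψ = 0.5000: g = 0.03789, g' = -0.5113 → ψ = 0.5741
  ψ = 0.5741: g = -0.00073, g' = -0.5333 → ψ = 0.5727
Converged at ψ = 0.5727.

two-phase, V/F = 0.5727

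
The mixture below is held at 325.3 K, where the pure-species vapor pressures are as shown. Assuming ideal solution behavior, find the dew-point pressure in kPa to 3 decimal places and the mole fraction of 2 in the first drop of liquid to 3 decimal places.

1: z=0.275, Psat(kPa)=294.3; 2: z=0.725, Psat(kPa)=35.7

At the dew point ψ → 1, so Σzᵢ/Kᵢ = 1 with Kᵢ = Pᵢˢᵃᵗ/P ⇒ 1/P = Σzᵢ/Pᵢˢᵃᵗ.
1/P = 0.275/294.3 + 0.725/35.7 = 0.021243 ⇒ P = 47.075 kPa
xᵢ = zᵢP/Pᵢˢᵃᵗ ⇒ x_2 = 0.725·47.075/35.7 = 0.956

Pdew = 47.075 kPa, x_2 = 0.956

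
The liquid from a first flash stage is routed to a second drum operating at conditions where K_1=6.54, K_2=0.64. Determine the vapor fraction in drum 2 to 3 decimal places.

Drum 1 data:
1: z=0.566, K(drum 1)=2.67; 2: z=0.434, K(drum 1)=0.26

V/F (drum 2) = 0.728

Drum 1:
Let ψ₁ = V/F and solve Σ zᵢ(Kᵢ−1)/(1+ψ₁(Kᵢ−1)) = 0.
Feasibility: ΣzᵢKᵢ = 1.624, Σzᵢ/Kᵢ = 1.881 — both > 1, two phases present.
Binary case is linear: z₁(K₁−1)(1+ψ₁(K₂−1)) + z₂(K₂−1)(1+ψ₁(K₁−1)) = 0
⇒ ψ₁ = [z₁(K₁−1)+z₂(K₂−1)] / [−(K₁−1)(K₂−1)] = 0.6241/1.2358 = 0.505
Drum-1 compositions:
  1: x = 0.307, y = 0.820
  2: x = 0.693, y = 0.180
Drum-2 feed = drum-1 liquid: z₂ = (0.3071, 0.6929).
Drum 2:
Rachford–Rice: g(ψ₂) = Σ zᵢ(Kᵢ−1)/(1+ψ₂(Kᵢ−1)) = 0.
g(0) = ΣzᵢKᵢ − 1 = 1.452 and g(1) = 1 − Σzᵢ/Kᵢ = -0.130, so a root lies in (0, 1).
Binary case is linear: z₁(K₁−1)(1+ψ₂(K₂−1)) + z₂(K₂−1)(1+ψ₂(K₁−1)) = 0
⇒ ψ₂ = [z₁(K₁−1)+z₂(K₂−1)] / [−(K₁−1)(K₂−1)] = 1.4516/1.9944 = 0.728
  1: x = 0.061, y = 0.399
  2: x = 0.939, y = 0.601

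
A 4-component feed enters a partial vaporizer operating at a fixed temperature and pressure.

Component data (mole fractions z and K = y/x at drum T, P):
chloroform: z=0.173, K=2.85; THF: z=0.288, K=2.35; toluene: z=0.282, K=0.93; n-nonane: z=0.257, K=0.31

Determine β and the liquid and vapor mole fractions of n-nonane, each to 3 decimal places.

Newton iteration, β⁰ = 0.35:
  β = 0.350: g = 0.2043, g' = -0.674 → β = 0.653
  β = 0.653: g = 0.0082, g' = -0.677 → β = 0.665
Converged at β = 0.665.
Compositions from xᵢ = zᵢ/(1+β(Kᵢ−1)), yᵢ = Kᵢxᵢ:
  chloroform: x = 0.078, y = 0.221
  THF: x = 0.152, y = 0.357
  toluene: x = 0.296, y = 0.275
  n-nonane: x = 0.475, y = 0.147

β = 0.665, x_n-nonane = 0.475, y_n-nonane = 0.147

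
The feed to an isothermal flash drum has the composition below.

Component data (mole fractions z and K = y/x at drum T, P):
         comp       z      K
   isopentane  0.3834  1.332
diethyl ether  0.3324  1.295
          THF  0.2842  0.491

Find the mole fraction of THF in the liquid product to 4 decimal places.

Material balance + equilibrium reduce to Σ zᵢ(Kᵢ−1)/(1+V/F(Kᵢ−1)) = 0.
g(0) = ΣzᵢKᵢ − 1 = 0.0807 and g(1) = 1 − Σzᵢ/Kᵢ = -0.1233, so a root lies in (0, 1).
Iterate (Newton) starting at V/F = 0.5:
  V/F = 0.5000: g = 0.00058, g' = -0.1855 → V/F = 0.5031
Converged at V/F = 0.5031.
Compositions from xᵢ = zᵢ/(1+V/F(Kᵢ−1)), yᵢ = Kᵢxᵢ:
  isopentane: x = 0.3285, y = 0.4376
  diethyl ether: x = 0.2894, y = 0.3748
  THF: x = 0.3820, y = 0.1876

x_THF = 0.3820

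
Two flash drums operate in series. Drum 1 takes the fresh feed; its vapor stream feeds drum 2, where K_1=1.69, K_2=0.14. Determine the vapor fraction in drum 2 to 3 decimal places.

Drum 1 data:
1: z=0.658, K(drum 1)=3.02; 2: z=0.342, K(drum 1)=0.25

Drum 1:
Rachford–Rice: g(ψ₁) = Σ zᵢ(Kᵢ−1)/(1+ψ₁(Kᵢ−1)) = 0.
g(0) = ΣzᵢKᵢ − 1 = 1.073 and g(1) = 1 − Σzᵢ/Kᵢ = -0.586, so a root lies in (0, 1).
Binary case is linear: z₁(K₁−1)(1+ψ₁(K₂−1)) + z₂(K₂−1)(1+ψ₁(K₁−1)) = 0
⇒ ψ₁ = [z₁(K₁−1)+z₂(K₂−1)] / [−(K₁−1)(K₂−1)] = 1.0727/1.5150 = 0.708
Drum-1 compositions:
  1: x = 0.271, y = 0.818
  2: x = 0.729, y = 0.182
Drum-2 feed = drum-1 vapor: z₂ = (0.8177, 0.1823).
Drum 2:
Let ψ₂ = V/F and solve Σ zᵢ(Kᵢ−1)/(1+ψ₂(Kᵢ−1)) = 0.
g(0) = ΣzᵢKᵢ − 1 = 0.407 and g(1) = 1 − Σzᵢ/Kᵢ = -0.786, so a root lies in (0, 1).
Iterate (Newton) starting at ψ₂ = 0.5:
  ψ₂ = 0.500: g = 0.1444, g' = -0.630 → ψ₂ = 0.729
  ψ₂ = 0.729: g = -0.0451, g' = -1.142 → ψ₂ = 0.690
  ψ₂ = 0.690: g = -0.0031, g' = -0.993 → ψ₂ = 0.687
Converged at ψ₂ = 0.687.
  1: x = 0.555, y = 0.938
  2: x = 0.445, y = 0.062

V/F (drum 2) = 0.687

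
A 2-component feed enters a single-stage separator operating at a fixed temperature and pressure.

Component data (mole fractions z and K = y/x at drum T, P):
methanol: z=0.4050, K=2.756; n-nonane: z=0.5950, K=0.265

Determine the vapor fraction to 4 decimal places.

ψ = 0.2122

Binary case is linear: z₁(K₁−1)(1+ψ(K₂−1)) + z₂(K₂−1)(1+ψ(K₁−1)) = 0
⇒ ψ = [z₁(K₁−1)+z₂(K₂−1)] / [−(K₁−1)(K₂−1)] = 0.27385/1.29066 = 0.2122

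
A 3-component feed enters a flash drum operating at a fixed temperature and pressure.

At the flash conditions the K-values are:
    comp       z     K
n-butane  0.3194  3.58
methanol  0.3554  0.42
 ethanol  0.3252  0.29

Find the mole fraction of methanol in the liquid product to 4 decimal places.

x_methanol = 0.4109

Material balance + equilibrium reduce to Σ zᵢ(Kᵢ−1)/(1+V/F(Kᵢ−1)) = 0.
Feasibility: ΣzᵢKᵢ = 1.3870, Σzᵢ/Kᵢ = 2.0568 — both > 1, two phases present.
Newton–Raphson from V/F = 0.36:
  V/F = 0.3600: g = -0.14347, g' = -1.0583 → V/F = 0.2244
  V/F = 0.2244: g = 0.01023, g' = -1.2427 → V/F = 0.2327
Converged at V/F = 0.2327.
Compositions from xᵢ = zᵢ/(1+V/F(Kᵢ−1)), yᵢ = Kᵢxᵢ:
  n-butane: x = 0.1996, y = 0.7145
  methanol: x = 0.4109, y = 0.1726
  ethanol: x = 0.3896, y = 0.1130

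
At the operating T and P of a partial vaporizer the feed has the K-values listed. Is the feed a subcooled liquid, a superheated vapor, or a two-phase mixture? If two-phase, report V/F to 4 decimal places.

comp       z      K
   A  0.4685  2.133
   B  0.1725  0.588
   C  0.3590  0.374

two-phase, V/F = 0.3660

ΣzᵢKᵢ = 1.2350; Σzᵢ/Kᵢ = 1.4729.
Both exceed 1, so a two-phase solution exists.
Newton–Raphson from ψ = 0.5:
  ψ = 0.5000: g = -0.07778, g' = -0.5896 → ψ = 0.3681
  ψ = 0.3681: g = -0.00120, g' = -0.5777 → ψ = 0.3660
Converged at ψ = 0.3660.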